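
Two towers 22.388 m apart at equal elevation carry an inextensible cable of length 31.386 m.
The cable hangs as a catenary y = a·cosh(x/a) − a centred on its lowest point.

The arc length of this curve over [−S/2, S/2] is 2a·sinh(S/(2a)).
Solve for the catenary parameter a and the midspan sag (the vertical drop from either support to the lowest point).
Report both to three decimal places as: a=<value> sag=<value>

a=7.608 sag=9.832

seed: a₀ = √(S³/(24(L−S))) = √(22.388³/(24·8.998)) = 7.208491
iter 1: u=1.552891  f(a)=+1.149e+00  f'(a)=-3.153e+00  a ← 7.208491 − (+1.149e+00/-3.153e+00) = 7.573043
iter 2: u=1.478138  f(a)=+9.294e-02  f'(a)=-2.662e+00  a ← 7.573043 − (+9.294e-02/-2.662e+00) = 7.607962
iter 3: u=1.471353  f(a)=+7.260e-04  f'(a)=-2.620e+00  a ← 7.607962 − (+7.260e-04/-2.620e+00) = 7.608239
iter 4: u=1.471300  f(a)=+4.505e-08  f'(a)=-2.620e+00  a ← 7.608239 − (+4.505e-08/-2.620e+00) = 7.608239
iter 5: u=1.471300  f(a)=+0.000e+00  f'(a)=-2.620e+00  a ← 7.608239 − (+0.000e+00/-2.620e+00) = 7.608239
converged: |Δa| < 1e-12 after 5 iterations
sag = a·(cosh(S/(2a)) − 1) = 7.608239·(cosh(1.471300) − 1) = 9.831817
T_max/T_min = cosh(S/(2a)) = 2.292259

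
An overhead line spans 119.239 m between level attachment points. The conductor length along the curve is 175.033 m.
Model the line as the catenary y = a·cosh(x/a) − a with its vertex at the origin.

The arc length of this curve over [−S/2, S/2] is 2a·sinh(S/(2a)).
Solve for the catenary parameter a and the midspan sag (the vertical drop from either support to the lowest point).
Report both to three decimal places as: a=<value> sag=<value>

a=37.851 sag=57.500

seed: a₀ = √(S³/(24(L−S))) = √(119.239³/(24·55.794)) = 35.581817
iter 1: u=1.675561  f(a)=+8.377e+00  f'(a)=-4.110e+00  a ← 35.581817 − (+8.377e+00/-4.110e+00) = 37.620123
iter 2: u=1.584777  f(a)=+7.737e-01  f'(a)=-3.383e+00  a ← 37.620123 − (+7.737e-01/-3.383e+00) = 37.848859
iter 3: u=1.575199  f(a)=+8.084e-03  f'(a)=-3.312e+00  a ← 37.848859 − (+8.084e-03/-3.312e+00) = 37.851299
iter 4: u=1.575098  f(a)=+9.029e-07  f'(a)=-3.311e+00  a ← 37.851299 − (+9.029e-07/-3.311e+00) = 37.851299
iter 5: u=1.575098  f(a)=+2.842e-14  f'(a)=-3.311e+00  a ← 37.851299 − (+2.842e-14/-3.311e+00) = 37.851299
converged: |Δa| < 1e-12 after 5 iterations
sag = a·(cosh(S/(2a)) − 1) = 37.851299·(cosh(1.575098) − 1) = 57.499939
T_max/T_min = cosh(S/(2a)) = 2.519101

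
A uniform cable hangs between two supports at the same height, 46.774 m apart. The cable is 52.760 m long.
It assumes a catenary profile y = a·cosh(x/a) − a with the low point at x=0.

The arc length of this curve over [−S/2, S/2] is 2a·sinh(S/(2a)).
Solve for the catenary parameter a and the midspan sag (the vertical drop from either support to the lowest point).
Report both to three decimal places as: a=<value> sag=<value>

seed: a₀ = √(S³/(24(L−S))) = √(46.774³/(24·5.986)) = 26.689030
iter 1: u=0.876278  f(a)=+2.341e-01  f'(a)=-4.840e-01  a ← 26.689030 − (+2.341e-01/-4.840e-01) = 27.172665
iter 2: u=0.860681  f(a)=+6.514e-03  f'(a)=-4.574e-01  a ← 27.172665 − (+6.514e-03/-4.574e-01) = 27.186907
iter 3: u=0.860230  f(a)=+5.365e-06  f'(a)=-4.566e-01  a ← 27.186907 − (+5.365e-06/-4.566e-01) = 27.186919
iter 4: u=0.860230  f(a)=+3.645e-12  f'(a)=-4.566e-01  a ← 27.186919 − (+3.645e-12/-4.566e-01) = 27.186919
converged: |Δa| < 1e-12 after 4 iterations
sag = a·(cosh(S/(2a)) − 1) = 27.186919·(cosh(0.860230) − 1) = 10.694910
T_max/T_min = cosh(S/(2a)) = 1.393384

a=27.187 sag=10.695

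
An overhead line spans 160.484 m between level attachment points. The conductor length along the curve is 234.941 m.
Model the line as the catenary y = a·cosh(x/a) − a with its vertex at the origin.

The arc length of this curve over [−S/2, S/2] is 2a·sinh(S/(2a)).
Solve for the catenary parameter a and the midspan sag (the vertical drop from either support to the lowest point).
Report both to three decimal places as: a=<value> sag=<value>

seed: a₀ = √(S³/(24(L−S))) = √(160.484³/(24·74.457)) = 48.093814
iter 1: u=1.668447  f(a)=+1.108e+01  f'(a)=-4.049e+00  a ← 48.093814 − (+1.108e+01/-4.049e+00) = 50.830004
iter 2: u=1.578635  f(a)=+1.016e+00  f'(a)=-3.337e+00  a ← 50.830004 − (+1.016e+00/-3.337e+00) = 51.134345
iter 3: u=1.569239  f(a)=+1.044e-02  f'(a)=-3.269e+00  a ← 51.134345 − (+1.044e-02/-3.269e+00) = 51.137539
iter 4: u=1.569141  f(a)=+1.129e-06  f'(a)=-3.268e+00  a ← 51.137539 − (+1.129e-06/-3.268e+00) = 51.137539
iter 5: u=1.569141  f(a)=+0.000e+00  f'(a)=-3.268e+00  a ← 51.137539 − (+0.000e+00/-3.268e+00) = 51.137539
converged: |Δa| < 1e-12 after 5 iterations
sag = a·(cosh(S/(2a)) − 1) = 51.137539·(cosh(1.569141) − 1) = 76.981024
T_max/T_min = cosh(S/(2a)) = 2.505372

a=51.138 sag=76.981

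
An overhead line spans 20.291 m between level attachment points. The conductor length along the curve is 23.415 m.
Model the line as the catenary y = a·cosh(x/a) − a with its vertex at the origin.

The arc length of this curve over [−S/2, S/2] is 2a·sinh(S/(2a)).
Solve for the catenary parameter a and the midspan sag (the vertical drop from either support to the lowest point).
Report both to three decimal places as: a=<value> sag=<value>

seed: a₀ = √(S³/(24(L−S))) = √(20.291³/(24·3.124)) = 10.555870
iter 1: u=0.961124  f(a)=+1.475e-01  f'(a)=-6.484e-01  a ← 10.555870 − (+1.475e-01/-6.484e-01) = 10.783359
iter 2: u=0.940848  f(a)=+4.903e-03  f'(a)=-6.059e-01  a ← 10.783359 − (+4.903e-03/-6.059e-01) = 10.791450
iter 3: u=0.940142  f(a)=+5.830e-06  f'(a)=-6.045e-01  a ← 10.791450 − (+5.830e-06/-6.045e-01) = 10.791460
iter 4: u=0.940142  f(a)=+8.267e-12  f'(a)=-6.045e-01  a ← 10.791460 − (+8.267e-12/-6.045e-01) = 10.791460
iter 5: u=0.940142  f(a)=+0.000e+00  f'(a)=-6.045e-01  a ← 10.791460 − (+0.000e+00/-6.045e-01) = 10.791460
converged: |Δa| < 1e-12 after 5 iterations
sag = a·(cosh(S/(2a)) − 1) = 10.791460·(cosh(0.940142) − 1) = 5.130888
T_max/T_min = cosh(S/(2a)) = 1.475458

a=10.791 sag=5.131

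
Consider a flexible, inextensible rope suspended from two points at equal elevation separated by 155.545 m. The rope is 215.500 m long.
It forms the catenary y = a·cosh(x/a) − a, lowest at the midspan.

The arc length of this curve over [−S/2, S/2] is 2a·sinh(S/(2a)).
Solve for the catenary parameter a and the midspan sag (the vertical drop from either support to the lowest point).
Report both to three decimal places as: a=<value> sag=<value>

seed: a₀ = √(S³/(24(L−S))) = √(155.545³/(24·59.955)) = 51.140593
iter 1: u=1.520759  f(a)=+7.327e+00  f'(a)=-2.934e+00  a ← 51.140593 − (+7.327e+00/-2.934e+00) = 53.638160
iter 2: u=1.449947  f(a)=+5.710e-01  f'(a)=-2.493e+00  a ← 53.638160 − (+5.710e-01/-2.493e+00) = 53.867206
iter 3: u=1.443782  f(a)=+4.115e-03  f'(a)=-2.457e+00  a ← 53.867206 − (+4.115e-03/-2.457e+00) = 53.868880
iter 4: u=1.443737  f(a)=+2.171e-07  f'(a)=-2.457e+00  a ← 53.868880 − (+2.171e-07/-2.457e+00) = 53.868880
iter 5: u=1.443737  f(a)=+0.000e+00  f'(a)=-2.457e+00  a ← 53.868880 − (+0.000e+00/-2.457e+00) = 53.868880
converged: |Δa| < 1e-12 after 5 iterations
sag = a·(cosh(S/(2a)) − 1) = 53.868880·(cosh(1.443737) − 1) = 66.596545
T_max/T_min = cosh(S/(2a)) = 2.236271

a=53.869 sag=66.597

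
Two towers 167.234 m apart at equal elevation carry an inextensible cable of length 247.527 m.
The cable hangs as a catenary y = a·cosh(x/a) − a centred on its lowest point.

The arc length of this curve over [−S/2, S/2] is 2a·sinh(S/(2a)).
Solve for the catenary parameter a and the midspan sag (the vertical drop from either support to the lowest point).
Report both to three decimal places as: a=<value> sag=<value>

seed: a₀ = √(S³/(24(L−S))) = √(167.234³/(24·80.293)) = 49.265444
iter 1: u=1.697275  f(a)=+1.239e+01  f'(a)=-4.301e+00  a ← 49.265444 − (+1.239e+01/-4.301e+00) = 52.146703
iter 2: u=1.603495  f(a)=+1.170e+00  f'(a)=-3.523e+00  a ← 52.146703 − (+1.170e+00/-3.523e+00) = 52.478826
iter 3: u=1.593347  f(a)=+1.284e-02  f'(a)=-3.446e+00  a ← 52.478826 − (+1.284e-02/-3.446e+00) = 52.482552
iter 4: u=1.593234  f(a)=+1.583e-06  f'(a)=-3.446e+00  a ← 52.482552 − (+1.583e-06/-3.446e+00) = 52.482553
iter 5: u=1.593234  f(a)=+5.684e-14  f'(a)=-3.446e+00  a ← 52.482553 − (+5.684e-14/-3.446e+00) = 52.482553
converged: |Δa| < 1e-12 after 5 iterations
sag = a·(cosh(S/(2a)) − 1) = 52.482553·(cosh(1.593234) − 1) = 81.948925
T_max/T_min = cosh(S/(2a)) = 2.561451

a=52.483 sag=81.949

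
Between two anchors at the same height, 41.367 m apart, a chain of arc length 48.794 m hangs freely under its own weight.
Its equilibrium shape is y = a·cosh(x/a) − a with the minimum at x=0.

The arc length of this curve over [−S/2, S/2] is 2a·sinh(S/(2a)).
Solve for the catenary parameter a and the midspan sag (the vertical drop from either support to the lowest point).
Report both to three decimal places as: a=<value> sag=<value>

seed: a₀ = √(S³/(24(L−S))) = √(41.367³/(24·7.427)) = 19.928229
iter 1: u=1.037900  f(a)=+4.104e-01  f'(a)=-8.288e-01  a ← 19.928229 − (+4.104e-01/-8.288e-01) = 20.423447
iter 2: u=1.012733  f(a)=+1.580e-02  f'(a)=-7.661e-01  a ← 20.423447 − (+1.580e-02/-7.661e-01) = 20.444067
iter 3: u=1.011712  f(a)=+2.548e-05  f'(a)=-7.637e-01  a ← 20.444067 − (+2.548e-05/-7.637e-01) = 20.444100
iter 4: u=1.011710  f(a)=+6.648e-11  f'(a)=-7.637e-01  a ← 20.444100 − (+6.648e-11/-7.637e-01) = 20.444100
iter 5: u=1.011710  f(a)=+7.105e-15  f'(a)=-7.637e-01  a ← 20.444100 − (+7.105e-15/-7.637e-01) = 20.444100
converged: |Δa| < 1e-12 after 5 iterations
sag = a·(cosh(S/(2a)) − 1) = 20.444100·(cosh(1.011710) − 1) = 11.386307
T_max/T_min = cosh(S/(2a)) = 1.556948

a=20.444 sag=11.386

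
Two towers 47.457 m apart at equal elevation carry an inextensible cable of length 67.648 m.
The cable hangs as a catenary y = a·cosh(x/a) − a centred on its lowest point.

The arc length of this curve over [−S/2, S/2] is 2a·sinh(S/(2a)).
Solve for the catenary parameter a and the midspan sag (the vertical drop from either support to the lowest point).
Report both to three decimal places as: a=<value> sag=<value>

seed: a₀ = √(S³/(24(L−S))) = √(47.457³/(24·20.191)) = 14.851348
iter 1: u=1.597734  f(a)=+2.739e+00  f'(a)=-3.480e+00  a ← 14.851348 − (+2.739e+00/-3.480e+00) = 15.638648
iter 2: u=1.517299  f(a)=+2.329e-01  f'(a)=-2.911e+00  a ← 15.638648 − (+2.329e-01/-2.911e+00) = 15.718664
iter 3: u=1.509575  f(a)=+2.029e-03  f'(a)=-2.860e+00  a ← 15.718664 − (+2.029e-03/-2.860e+00) = 15.719374
iter 4: u=1.509507  f(a)=+1.570e-07  f'(a)=-2.860e+00  a ← 15.719374 − (+1.570e-07/-2.860e+00) = 15.719374
iter 5: u=1.509507  f(a)=+1.421e-14  f'(a)=-2.860e+00  a ← 15.719374 − (+1.421e-14/-2.860e+00) = 15.719374
converged: |Δa| < 1e-12 after 5 iterations
sag = a·(cosh(S/(2a)) − 1) = 15.719374·(cosh(1.509507) − 1) = 21.578906
T_max/T_min = cosh(S/(2a)) = 2.372759

a=15.719 sag=21.579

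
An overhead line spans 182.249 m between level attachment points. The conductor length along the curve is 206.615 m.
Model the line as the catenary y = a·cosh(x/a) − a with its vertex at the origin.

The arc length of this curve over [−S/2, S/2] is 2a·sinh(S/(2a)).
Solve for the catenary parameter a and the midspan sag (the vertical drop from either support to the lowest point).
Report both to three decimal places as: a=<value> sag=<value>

seed: a₀ = √(S³/(24(L−S))) = √(182.249³/(24·24.366)) = 101.741934
iter 1: u=0.895643  f(a)=+9.962e-01  f'(a)=-5.185e-01  a ← 101.741934 − (+9.962e-01/-5.185e-01) = 103.663124
iter 2: u=0.879045  f(a)=+2.892e-02  f'(a)=-4.888e-01  a ← 103.663124 − (+2.892e-02/-4.888e-01) = 103.722280
iter 3: u=0.878543  f(a)=+2.598e-05  f'(a)=-4.879e-01  a ← 103.722280 − (+2.598e-05/-4.879e-01) = 103.722333
iter 4: u=0.878543  f(a)=+2.103e-11  f'(a)=-4.879e-01  a ← 103.722333 − (+2.103e-11/-4.879e-01) = 103.722333
converged: |Δa| < 1e-12 after 4 iterations
sag = a·(cosh(S/(2a)) − 1) = 103.722333·(cosh(0.878543) − 1) = 42.670160
T_max/T_min = cosh(S/(2a)) = 1.411388

a=103.722 sag=42.670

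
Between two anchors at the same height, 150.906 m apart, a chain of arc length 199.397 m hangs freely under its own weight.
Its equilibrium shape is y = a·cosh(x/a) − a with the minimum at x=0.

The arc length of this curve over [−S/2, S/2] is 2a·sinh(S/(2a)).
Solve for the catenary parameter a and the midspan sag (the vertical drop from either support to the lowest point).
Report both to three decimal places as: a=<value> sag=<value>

a=56.787 sag=57.950

seed: a₀ = √(S³/(24(L−S))) = √(150.906³/(24·48.491)) = 54.340493
iter 1: u=1.388523  f(a)=+4.895e+00  f'(a)=-2.153e+00  a ← 54.340493 − (+4.895e+00/-2.153e+00) = 56.613663
iter 2: u=1.332770  f(a)=+3.239e-01  f'(a)=-1.877e+00  a ← 56.613663 − (+3.239e-01/-1.877e+00) = 56.786232
iter 3: u=1.328720  f(a)=+1.641e-03  f'(a)=-1.858e+00  a ← 56.786232 − (+1.641e-03/-1.858e+00) = 56.787115
iter 4: u=1.328699  f(a)=+4.256e-08  f'(a)=-1.858e+00  a ← 56.787115 − (+4.256e-08/-1.858e+00) = 56.787115
iter 5: u=1.328699  f(a)=+0.000e+00  f'(a)=-1.858e+00  a ← 56.787115 − (+0.000e+00/-1.858e+00) = 56.787115
converged: |Δa| < 1e-12 after 5 iterations
sag = a·(cosh(S/(2a)) − 1) = 56.787115·(cosh(1.328699) − 1) = 57.949833
T_max/T_min = cosh(S/(2a)) = 2.020475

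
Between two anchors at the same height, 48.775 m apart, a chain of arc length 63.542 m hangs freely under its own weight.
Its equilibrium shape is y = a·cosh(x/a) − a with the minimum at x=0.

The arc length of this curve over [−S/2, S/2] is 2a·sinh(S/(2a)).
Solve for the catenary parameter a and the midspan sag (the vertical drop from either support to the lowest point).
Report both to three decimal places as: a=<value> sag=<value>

seed: a₀ = √(S³/(24(L−S))) = √(48.775³/(24·14.767)) = 18.094399
iter 1: u=1.347793  f(a)=+1.401e+00  f'(a)=-1.949e+00  a ← 18.094399 − (+1.401e+00/-1.949e+00) = 18.813240
iter 2: u=1.296295  f(a)=+8.780e-02  f'(a)=-1.711e+00  a ← 18.813240 − (+8.780e-02/-1.711e+00) = 18.864545
iter 3: u=1.292769  f(a)=+3.960e-04  f'(a)=-1.696e+00  a ← 18.864545 − (+3.960e-04/-1.696e+00) = 18.864778
iter 4: u=1.292753  f(a)=+8.133e-09  f'(a)=-1.696e+00  a ← 18.864778 − (+8.133e-09/-1.696e+00) = 18.864778
iter 5: u=1.292753  f(a)=-7.105e-15  f'(a)=-1.696e+00  a ← 18.864778 − (-7.105e-15/-1.696e+00) = 18.864778
converged: |Δa| < 1e-12 after 5 iterations
sag = a·(cosh(S/(2a)) − 1) = 18.864778·(cosh(1.292753) − 1) = 18.084867
T_max/T_min = cosh(S/(2a)) = 1.958658

a=18.865 sag=18.085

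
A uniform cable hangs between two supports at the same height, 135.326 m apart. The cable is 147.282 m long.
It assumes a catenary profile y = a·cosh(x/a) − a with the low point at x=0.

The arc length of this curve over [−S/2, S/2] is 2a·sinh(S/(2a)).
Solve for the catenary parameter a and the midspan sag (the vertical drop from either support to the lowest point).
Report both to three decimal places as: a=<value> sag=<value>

seed: a₀ = √(S³/(24(L−S))) = √(135.326³/(24·11.956)) = 92.933714
iter 1: u=0.728078  f(a)=+3.209e-01  f'(a)=-2.712e-01  a ← 92.933714 − (+3.209e-01/-2.712e-01) = 94.117045
iter 2: u=0.718924  f(a)=+6.232e-03  f'(a)=-2.608e-01  a ← 94.117045 − (+6.232e-03/-2.608e-01) = 94.140946
iter 3: u=0.718741  f(a)=+2.454e-06  f'(a)=-2.606e-01  a ← 94.140946 − (+2.454e-06/-2.606e-01) = 94.140955
iter 4: u=0.718741  f(a)=+3.695e-13  f'(a)=-2.606e-01  a ← 94.140955 − (+3.695e-13/-2.606e-01) = 94.140955
converged: |Δa| < 1e-12 after 4 iterations
sag = a·(cosh(S/(2a)) − 1) = 94.140955·(cosh(0.718741) − 1) = 25.381078
T_max/T_min = cosh(S/(2a)) = 1.269607

a=94.141 sag=25.381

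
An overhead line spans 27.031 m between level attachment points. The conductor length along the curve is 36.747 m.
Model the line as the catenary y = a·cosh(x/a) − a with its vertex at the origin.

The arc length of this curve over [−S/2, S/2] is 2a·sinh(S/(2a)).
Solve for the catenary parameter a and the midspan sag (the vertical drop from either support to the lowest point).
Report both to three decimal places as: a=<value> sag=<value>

a=9.663 sag=11.096

seed: a₀ = √(S³/(24(L−S))) = √(27.031³/(24·9.716)) = 9.203305
iter 1: u=1.468549  f(a)=+1.103e+00  f'(a)=-2.603e+00  a ← 9.203305 − (+1.103e+00/-2.603e+00) = 9.627053
iter 2: u=1.403908  f(a)=+8.076e-02  f'(a)=-2.235e+00  a ← 9.627053 − (+8.076e-02/-2.235e+00) = 9.663191
iter 3: u=1.398658  f(a)=+5.085e-04  f'(a)=-2.207e+00  a ← 9.663191 − (+5.085e-04/-2.207e+00) = 9.663421
iter 4: u=1.398625  f(a)=+2.044e-08  f'(a)=-2.207e+00  a ← 9.663421 − (+2.044e-08/-2.207e+00) = 9.663421
iter 5: u=1.398625  f(a)=+0.000e+00  f'(a)=-2.207e+00  a ← 9.663421 − (+0.000e+00/-2.207e+00) = 9.663421
converged: |Δa| < 1e-12 after 5 iterations
sag = a·(cosh(S/(2a)) − 1) = 9.663421·(cosh(1.398625) − 1) = 11.096329
T_max/T_min = cosh(S/(2a)) = 2.148282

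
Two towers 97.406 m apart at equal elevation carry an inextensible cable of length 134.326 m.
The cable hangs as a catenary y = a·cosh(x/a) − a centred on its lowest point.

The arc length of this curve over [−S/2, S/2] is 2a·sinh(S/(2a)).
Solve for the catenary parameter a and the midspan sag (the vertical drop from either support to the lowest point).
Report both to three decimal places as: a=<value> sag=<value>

a=33.992 sag=41.283

seed: a₀ = √(S³/(24(L−S))) = √(97.406³/(24·36.920)) = 32.295506
iter 1: u=1.508043  f(a)=+4.433e+00  f'(a)=-2.850e+00  a ← 32.295506 − (+4.433e+00/-2.850e+00) = 33.850653
iter 2: u=1.438761  f(a)=+3.403e-01  f'(a)=-2.428e+00  a ← 33.850653 − (+3.403e-01/-2.428e+00) = 33.990803
iter 3: u=1.432829  f(a)=+2.374e-03  f'(a)=-2.394e+00  a ← 33.990803 − (+2.374e-03/-2.394e+00) = 33.991794
iter 4: u=1.432787  f(a)=+1.173e-07  f'(a)=-2.394e+00  a ← 33.991794 − (+1.173e-07/-2.394e+00) = 33.991795
iter 5: u=1.432787  f(a)=+0.000e+00  f'(a)=-2.394e+00  a ← 33.991795 − (+0.000e+00/-2.394e+00) = 33.991795
converged: |Δa| < 1e-12 after 5 iterations
sag = a·(cosh(S/(2a)) − 1) = 33.991795·(cosh(1.432787) − 1) = 41.283106
T_max/T_min = cosh(S/(2a)) = 2.214502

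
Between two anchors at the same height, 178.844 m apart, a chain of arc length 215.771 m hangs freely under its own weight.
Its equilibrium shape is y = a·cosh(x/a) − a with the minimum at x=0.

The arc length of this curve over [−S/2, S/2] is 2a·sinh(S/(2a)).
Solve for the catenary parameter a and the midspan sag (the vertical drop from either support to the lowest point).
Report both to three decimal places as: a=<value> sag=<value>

a=82.719 sag=53.229

seed: a₀ = √(S³/(24(L−S))) = √(178.844³/(24·36.927)) = 80.340389
iter 1: u=1.113039  f(a)=+2.356e+00  f'(a)=-1.038e+00  a ← 80.340389 − (+2.356e+00/-1.038e+00) = 82.609481
iter 2: u=1.082467  f(a)=+1.035e-01  f'(a)=-9.489e-01  a ← 82.609481 − (+1.035e-01/-9.489e-01) = 82.718556
iter 3: u=1.081039  f(a)=+2.201e-04  f'(a)=-9.449e-01  a ← 82.718556 − (+2.201e-04/-9.449e-01) = 82.718789
iter 4: u=1.081036  f(a)=+9.996e-10  f'(a)=-9.449e-01  a ← 82.718789 − (+9.996e-10/-9.449e-01) = 82.718789
iter 5: u=1.081036  f(a)=-2.842e-14  f'(a)=-9.449e-01  a ← 82.718789 − (-2.842e-14/-9.449e-01) = 82.718789
converged: |Δa| < 1e-12 after 5 iterations
sag = a·(cosh(S/(2a)) − 1) = 82.718789·(cosh(1.081036) − 1) = 53.228551
T_max/T_min = cosh(S/(2a)) = 1.643488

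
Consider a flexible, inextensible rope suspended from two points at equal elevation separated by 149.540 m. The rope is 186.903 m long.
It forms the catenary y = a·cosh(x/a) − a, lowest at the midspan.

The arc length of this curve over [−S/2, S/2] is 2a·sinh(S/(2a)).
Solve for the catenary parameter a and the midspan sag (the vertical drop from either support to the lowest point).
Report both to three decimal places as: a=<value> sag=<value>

seed: a₀ = √(S³/(24(L−S))) = √(149.540³/(24·37.363)) = 61.067420
iter 1: u=1.224384  f(a)=+2.903e+00  f'(a)=-1.417e+00  a ← 61.067420 − (+2.903e+00/-1.417e+00) = 63.115571
iter 2: u=1.184652  f(a)=+1.524e-01  f'(a)=-1.272e+00  a ← 63.115571 − (+1.524e-01/-1.272e+00) = 63.235410
iter 3: u=1.182407  f(a)=+4.719e-04  f'(a)=-1.264e+00  a ← 63.235410 − (+4.719e-04/-1.264e+00) = 63.235783
iter 4: u=1.182400  f(a)=+4.553e-09  f'(a)=-1.264e+00  a ← 63.235783 − (+4.553e-09/-1.264e+00) = 63.235783
iter 5: u=1.182400  f(a)=+0.000e+00  f'(a)=-1.264e+00  a ← 63.235783 − (+0.000e+00/-1.264e+00) = 63.235783
converged: |Δa| < 1e-12 after 5 iterations
sag = a·(cosh(S/(2a)) − 1) = 63.235783·(cosh(1.182400) − 1) = 49.600147
T_max/T_min = cosh(S/(2a)) = 1.784368

a=63.236 sag=49.600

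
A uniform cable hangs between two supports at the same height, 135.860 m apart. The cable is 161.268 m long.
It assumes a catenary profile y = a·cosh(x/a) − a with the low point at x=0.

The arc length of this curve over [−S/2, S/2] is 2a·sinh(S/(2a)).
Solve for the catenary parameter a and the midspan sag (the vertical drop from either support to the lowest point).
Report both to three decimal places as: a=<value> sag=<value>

a=65.854 sag=38.254

seed: a₀ = √(S³/(24(L−S))) = √(135.860³/(24·25.408)) = 64.127831
iter 1: u=1.059290  f(a)=+1.464e+00  f'(a)=-8.850e-01  a ← 64.127831 − (+1.464e+00/-8.850e-01) = 65.782341
iter 2: u=1.032648  f(a)=+5.858e-02  f'(a)=-8.154e-01  a ← 65.782341 − (+5.858e-02/-8.154e-01) = 65.854179
iter 3: u=1.031521  f(a)=+1.024e-04  f'(a)=-8.126e-01  a ← 65.854179 − (+1.024e-04/-8.126e-01) = 65.854305
iter 4: u=1.031520  f(a)=+3.143e-10  f'(a)=-8.126e-01  a ← 65.854305 − (+3.143e-10/-8.126e-01) = 65.854305
iter 5: u=1.031520  f(a)=+2.842e-14  f'(a)=-8.126e-01  a ← 65.854305 − (+2.842e-14/-8.126e-01) = 65.854305
converged: |Δa| < 1e-12 after 5 iterations
sag = a·(cosh(S/(2a)) − 1) = 65.854305·(cosh(1.031520) − 1) = 38.254443
T_max/T_min = cosh(S/(2a)) = 1.580895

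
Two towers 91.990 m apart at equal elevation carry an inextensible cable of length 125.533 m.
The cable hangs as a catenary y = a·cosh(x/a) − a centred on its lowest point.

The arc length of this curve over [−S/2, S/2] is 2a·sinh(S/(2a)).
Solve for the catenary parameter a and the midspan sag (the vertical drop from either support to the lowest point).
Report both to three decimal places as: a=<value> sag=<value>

seed: a₀ = √(S³/(24(L−S))) = √(91.990³/(24·33.543)) = 31.095988
iter 1: u=1.479130  f(a)=+3.866e+00  f'(a)=-2.668e+00  a ← 31.095988 − (+3.866e+00/-2.668e+00) = 32.545265
iter 2: u=1.413262  f(a)=+2.867e-01  f'(a)=-2.285e+00  a ← 32.545265 − (+2.867e-01/-2.285e+00) = 32.670721
iter 3: u=1.407835  f(a)=+1.856e-03  f'(a)=-2.256e+00  a ← 32.670721 − (+1.856e-03/-2.256e+00) = 32.671544
iter 4: u=1.407800  f(a)=+7.890e-08  f'(a)=-2.256e+00  a ← 32.671544 − (+7.890e-08/-2.256e+00) = 32.671544
iter 5: u=1.407800  f(a)=+1.421e-14  f'(a)=-2.256e+00  a ← 32.671544 − (+1.421e-14/-2.256e+00) = 32.671544
converged: |Δa| < 1e-12 after 5 iterations
sag = a·(cosh(S/(2a)) − 1) = 32.671544·(cosh(1.407800) − 1) = 38.089062
T_max/T_min = cosh(S/(2a)) = 2.165818

a=32.672 sag=38.089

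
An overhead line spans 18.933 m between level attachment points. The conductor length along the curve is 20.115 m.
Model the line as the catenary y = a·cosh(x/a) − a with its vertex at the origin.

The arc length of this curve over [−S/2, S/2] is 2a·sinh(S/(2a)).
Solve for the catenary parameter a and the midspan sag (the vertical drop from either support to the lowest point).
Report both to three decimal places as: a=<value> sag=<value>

a=15.610 sag=2.959

seed: a₀ = √(S³/(24(L−S))) = √(18.933³/(24·1.182)) = 15.467310
iter 1: u=0.612033  f(a)=+2.234e-02  f'(a)=-1.586e-01  a ← 15.467310 − (+2.234e-02/-1.586e-01) = 15.608109
iter 2: u=0.606512  f(a)=+3.087e-04  f'(a)=-1.543e-01  a ← 15.608109 − (+3.087e-04/-1.543e-01) = 15.610109
iter 3: u=0.606434  f(a)=+6.078e-08  f'(a)=-1.542e-01  a ← 15.610109 − (+6.078e-08/-1.542e-01) = 15.610110
iter 4: u=0.606434  f(a)=-3.553e-15  f'(a)=-1.542e-01  a ← 15.610110 − (-3.553e-15/-1.542e-01) = 15.610110
converged: |Δa| < 1e-12 after 4 iterations
sag = a·(cosh(S/(2a)) − 1) = 15.610110·(cosh(0.606434) − 1) = 2.959458
T_max/T_min = cosh(S/(2a)) = 1.189586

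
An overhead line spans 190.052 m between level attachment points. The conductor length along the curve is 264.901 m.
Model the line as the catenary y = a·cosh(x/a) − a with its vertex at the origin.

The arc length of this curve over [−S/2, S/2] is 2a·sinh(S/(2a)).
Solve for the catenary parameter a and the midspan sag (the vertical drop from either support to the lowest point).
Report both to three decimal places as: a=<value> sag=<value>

a=65.182 sag=82.439

seed: a₀ = √(S³/(24(L−S))) = √(190.052³/(24·74.849)) = 61.817302
iter 1: u=1.537207  f(a)=+9.358e+00  f'(a)=-3.044e+00  a ← 61.817302 − (+9.358e+00/-3.044e+00) = 64.891120
iter 2: u=1.464391  f(a)=+7.432e-01  f'(a)=-2.578e+00  a ← 64.891120 − (+7.432e-01/-2.578e+00) = 65.179393
iter 3: u=1.457915  f(a)=+5.583e-03  f'(a)=-2.540e+00  a ← 65.179393 − (+5.583e-03/-2.540e+00) = 65.181591
iter 4: u=1.457866  f(a)=+3.202e-07  f'(a)=-2.539e+00  a ← 65.181591 − (+3.202e-07/-2.539e+00) = 65.181591
iter 5: u=1.457866  f(a)=-5.684e-14  f'(a)=-2.539e+00  a ← 65.181591 − (-5.684e-14/-2.539e+00) = 65.181591
converged: |Δa| < 1e-12 after 5 iterations
sag = a·(cosh(S/(2a)) − 1) = 65.181591·(cosh(1.457866) − 1) = 82.438783
T_max/T_min = cosh(S/(2a)) = 2.264756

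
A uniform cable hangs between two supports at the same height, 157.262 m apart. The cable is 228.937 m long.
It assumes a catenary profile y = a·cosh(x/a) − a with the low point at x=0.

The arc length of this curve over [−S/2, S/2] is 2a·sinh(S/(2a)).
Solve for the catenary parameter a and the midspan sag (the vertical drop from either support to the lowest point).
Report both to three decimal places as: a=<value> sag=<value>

seed: a₀ = √(S³/(24(L−S))) = √(157.262³/(24·71.675)) = 47.549529
iter 1: u=1.653665  f(a)=+1.046e+01  f'(a)=-3.924e+00  a ← 47.549529 − (+1.046e+01/-3.924e+00) = 50.216037
iter 2: u=1.565854  f(a)=+9.447e-01  f'(a)=-3.245e+00  a ← 50.216037 − (+9.447e-01/-3.245e+00) = 50.507179
iter 3: u=1.556828  f(a)=+9.388e-03  f'(a)=-3.180e+00  a ← 50.507179 − (+9.388e-03/-3.180e+00) = 50.510131
iter 4: u=1.556737  f(a)=+9.475e-07  f'(a)=-3.180e+00  a ← 50.510131 − (+9.475e-07/-3.180e+00) = 50.510131
iter 5: u=1.556737  f(a)=+5.684e-14  f'(a)=-3.180e+00  a ← 50.510131 − (+5.684e-14/-3.180e+00) = 50.510131
converged: |Δa| < 1e-12 after 5 iterations
sag = a·(cosh(S/(2a)) − 1) = 50.510131·(cosh(1.556737) − 1) = 74.607057
T_max/T_min = cosh(S/(2a)) = 2.477071

a=50.510 sag=74.607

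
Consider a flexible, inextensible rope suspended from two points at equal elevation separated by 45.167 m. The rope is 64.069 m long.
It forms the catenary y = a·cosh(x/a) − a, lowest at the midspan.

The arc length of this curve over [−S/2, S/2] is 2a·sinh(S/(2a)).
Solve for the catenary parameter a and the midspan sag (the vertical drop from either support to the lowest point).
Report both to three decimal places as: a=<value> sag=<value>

a=15.072 sag=20.331

seed: a₀ = √(S³/(24(L−S))) = √(45.167³/(24·18.902)) = 14.251887
iter 1: u=1.584597  f(a)=+2.520e+00  f'(a)=-3.381e+00  a ← 14.251887 − (+2.520e+00/-3.381e+00) = 14.997196
iter 2: u=1.505848  f(a)=+2.112e-01  f'(a)=-2.836e+00  a ← 14.997196 − (+2.112e-01/-2.836e+00) = 15.071654
iter 3: u=1.498409  f(a)=+1.783e-03  f'(a)=-2.789e+00  a ← 15.071654 − (+1.783e-03/-2.789e+00) = 15.072293
iter 4: u=1.498345  f(a)=+1.294e-07  f'(a)=-2.788e+00  a ← 15.072293 − (+1.294e-07/-2.788e+00) = 15.072293
iter 5: u=1.498345  f(a)=+0.000e+00  f'(a)=-2.788e+00  a ← 15.072293 − (+0.000e+00/-2.788e+00) = 15.072293
converged: |Δa| < 1e-12 after 5 iterations
sag = a·(cosh(S/(2a)) − 1) = 15.072293·(cosh(1.498345) − 1) = 20.330860
T_max/T_min = cosh(S/(2a)) = 2.348890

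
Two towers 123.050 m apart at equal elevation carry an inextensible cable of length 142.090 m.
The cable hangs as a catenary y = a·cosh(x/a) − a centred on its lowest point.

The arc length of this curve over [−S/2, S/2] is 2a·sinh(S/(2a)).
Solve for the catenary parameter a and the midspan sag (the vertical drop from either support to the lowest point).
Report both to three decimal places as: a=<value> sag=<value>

a=65.285 sag=31.201

seed: a₀ = √(S³/(24(L−S))) = √(123.050³/(24·19.040)) = 63.853298
iter 1: u=0.963537  f(a)=+9.036e-01  f'(a)=-6.536e-01  a ← 63.853298 − (+9.036e-01/-6.536e-01) = 65.235839
iter 2: u=0.943117  f(a)=+3.018e-02  f'(a)=-6.106e-01  a ← 65.235839 − (+3.018e-02/-6.106e-01) = 65.285269
iter 3: u=0.942402  f(a)=+3.625e-05  f'(a)=-6.091e-01  a ← 65.285269 − (+3.625e-05/-6.091e-01) = 65.285328
iter 4: u=0.942402  f(a)=+5.244e-11  f'(a)=-6.091e-01  a ← 65.285328 − (+5.244e-11/-6.091e-01) = 65.285328
iter 5: u=0.942402  f(a)=+0.000e+00  f'(a)=-6.091e-01  a ← 65.285328 − (+0.000e+00/-6.091e-01) = 65.285328
converged: |Δa| < 1e-12 after 5 iterations
sag = a·(cosh(S/(2a)) − 1) = 65.285328·(cosh(0.942402) − 1) = 31.200765
T_max/T_min = cosh(S/(2a)) = 1.477914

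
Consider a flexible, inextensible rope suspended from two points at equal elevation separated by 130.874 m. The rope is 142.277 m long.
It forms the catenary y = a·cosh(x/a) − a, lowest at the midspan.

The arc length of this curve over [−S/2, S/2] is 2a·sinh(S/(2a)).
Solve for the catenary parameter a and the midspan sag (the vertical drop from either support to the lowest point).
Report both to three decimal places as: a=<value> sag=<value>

a=91.663 sag=24.366

seed: a₀ = √(S³/(24(L−S))) = √(130.874³/(24·11.403)) = 90.503397
iter 1: u=0.723034  f(a)=+3.018e-01  f'(a)=-2.654e-01  a ← 90.503397 − (+3.018e-01/-2.654e-01) = 91.640491
iter 2: u=0.714062  f(a)=+5.782e-03  f'(a)=-2.553e-01  a ← 91.640491 − (+5.782e-03/-2.553e-01) = 91.663136
iter 3: u=0.713886  f(a)=+2.214e-06  f'(a)=-2.551e-01  a ← 91.663136 − (+2.214e-06/-2.551e-01) = 91.663145
iter 4: u=0.713886  f(a)=+3.126e-13  f'(a)=-2.551e-01  a ← 91.663145 − (+3.126e-13/-2.551e-01) = 91.663145
converged: |Δa| < 1e-12 after 4 iterations
sag = a·(cosh(S/(2a)) − 1) = 91.663145·(cosh(0.713886) − 1) = 24.366241
T_max/T_min = cosh(S/(2a)) = 1.265824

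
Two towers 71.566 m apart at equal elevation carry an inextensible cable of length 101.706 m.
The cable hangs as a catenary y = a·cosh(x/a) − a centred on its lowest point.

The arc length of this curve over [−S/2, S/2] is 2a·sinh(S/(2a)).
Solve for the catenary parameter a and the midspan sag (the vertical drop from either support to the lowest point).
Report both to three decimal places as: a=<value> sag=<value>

seed: a₀ = √(S³/(24(L−S))) = √(71.566³/(24·30.140)) = 22.510382
iter 1: u=1.589622  f(a)=+4.045e+00  f'(a)=-3.419e+00  a ← 22.510382 − (+4.045e+00/-3.419e+00) = 23.693739
iter 2: u=1.510230  f(a)=+3.409e-01  f'(a)=-2.865e+00  a ← 23.693739 − (+3.409e-01/-2.865e+00) = 23.812740
iter 3: u=1.502683  f(a)=+2.913e-03  f'(a)=-2.816e+00  a ← 23.812740 − (+2.913e-03/-2.816e+00) = 23.813774
iter 4: u=1.502618  f(a)=+2.167e-07  f'(a)=-2.815e+00  a ← 23.813774 − (+2.167e-07/-2.815e+00) = 23.813774
iter 5: u=1.502618  f(a)=-1.421e-14  f'(a)=-2.815e+00  a ← 23.813774 − (-1.421e-14/-2.815e+00) = 23.813774
converged: |Δa| < 1e-12 after 5 iterations
sag = a·(cosh(S/(2a)) − 1) = 23.813774·(cosh(1.502618) − 1) = 32.338906
T_max/T_min = cosh(S/(2a)) = 2.357992

a=23.814 sag=32.339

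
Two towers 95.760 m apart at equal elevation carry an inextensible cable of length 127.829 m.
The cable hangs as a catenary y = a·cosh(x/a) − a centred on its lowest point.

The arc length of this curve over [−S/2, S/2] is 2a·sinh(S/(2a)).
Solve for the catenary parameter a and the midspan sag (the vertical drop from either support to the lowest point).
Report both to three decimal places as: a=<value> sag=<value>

seed: a₀ = √(S³/(24(L−S))) = √(95.760³/(24·32.069)) = 33.777529
iter 1: u=1.417510  f(a)=+3.380e+00  f'(a)=-2.309e+00  a ← 33.777529 − (+3.380e+00/-2.309e+00) = 35.241662
iter 2: u=1.358619  f(a)=+2.322e-01  f'(a)=-2.002e+00  a ← 35.241662 − (+2.322e-01/-2.002e+00) = 35.357683
iter 3: u=1.354161  f(a)=+1.275e-03  f'(a)=-1.980e+00  a ← 35.357683 − (+1.275e-03/-1.980e+00) = 35.358327
iter 4: u=1.354136  f(a)=+3.886e-08  f'(a)=-1.979e+00  a ← 35.358327 − (+3.886e-08/-1.979e+00) = 35.358327
iter 5: u=1.354136  f(a)=+2.842e-14  f'(a)=-1.979e+00  a ← 35.358327 − (+2.842e-14/-1.979e+00) = 35.358327
converged: |Δa| < 1e-12 after 5 iterations
sag = a·(cosh(S/(2a)) − 1) = 35.358327·(cosh(1.354136) − 1) = 37.684637
T_max/T_min = cosh(S/(2a)) = 2.065792

a=35.358 sag=37.685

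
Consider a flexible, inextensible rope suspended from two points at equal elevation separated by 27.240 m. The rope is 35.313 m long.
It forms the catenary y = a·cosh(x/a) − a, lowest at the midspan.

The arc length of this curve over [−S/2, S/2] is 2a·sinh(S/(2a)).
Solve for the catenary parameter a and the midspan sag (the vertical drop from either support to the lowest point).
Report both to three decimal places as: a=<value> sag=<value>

seed: a₀ = √(S³/(24(L−S))) = √(27.240³/(24·8.073)) = 10.213805
iter 1: u=1.333489  f(a)=+7.489e-01  f'(a)=-1.880e+00  a ← 10.213805 − (+7.489e-01/-1.880e+00) = 10.612092
iter 2: u=1.283442  f(a)=+4.603e-02  f'(a)=-1.656e+00  a ← 10.612092 − (+4.603e-02/-1.656e+00) = 10.639897
iter 3: u=1.280088  f(a)=+1.991e-04  f'(a)=-1.641e+00  a ← 10.639897 − (+1.991e-04/-1.641e+00) = 10.640018
iter 4: u=1.280073  f(a)=+3.762e-09  f'(a)=-1.641e+00  a ← 10.640018 − (+3.762e-09/-1.641e+00) = 10.640018
iter 5: u=1.280073  f(a)=+0.000e+00  f'(a)=-1.641e+00  a ← 10.640018 − (+0.000e+00/-1.641e+00) = 10.640018
converged: |Δa| < 1e-12 after 5 iterations
sag = a·(cosh(S/(2a)) − 1) = 10.640018·(cosh(1.280073) − 1) = 9.974588
T_max/T_min = cosh(S/(2a)) = 1.937460

a=10.640 sag=9.975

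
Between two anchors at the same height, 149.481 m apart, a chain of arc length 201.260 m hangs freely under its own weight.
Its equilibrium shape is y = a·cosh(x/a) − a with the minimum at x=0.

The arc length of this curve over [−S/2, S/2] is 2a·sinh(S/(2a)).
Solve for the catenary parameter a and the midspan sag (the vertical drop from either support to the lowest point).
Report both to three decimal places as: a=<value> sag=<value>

a=54.348 sag=60.020

seed: a₀ = √(S³/(24(L−S))) = √(149.481³/(24·51.779)) = 51.843766
iter 1: u=1.441649  f(a)=+5.655e+00  f'(a)=-2.445e+00  a ← 51.843766 − (+5.655e+00/-2.445e+00) = 54.156886
iter 2: u=1.380074  f(a)=+4.005e-01  f'(a)=-2.110e+00  a ← 54.156886 − (+4.005e-01/-2.110e+00) = 54.346722
iter 3: u=1.375253  f(a)=+2.347e-03  f'(a)=-2.085e+00  a ← 54.346722 − (+2.347e-03/-2.085e+00) = 54.347848
iter 4: u=1.375225  f(a)=+8.166e-08  f'(a)=-2.085e+00  a ← 54.347848 − (+8.166e-08/-2.085e+00) = 54.347848
iter 5: u=1.375225  f(a)=+0.000e+00  f'(a)=-2.085e+00  a ← 54.347848 − (+0.000e+00/-2.085e+00) = 54.347848
converged: |Δa| < 1e-12 after 5 iterations
sag = a·(cosh(S/(2a)) − 1) = 54.347848·(cosh(1.375225) − 1) = 60.020353
T_max/T_min = cosh(S/(2a)) = 2.104374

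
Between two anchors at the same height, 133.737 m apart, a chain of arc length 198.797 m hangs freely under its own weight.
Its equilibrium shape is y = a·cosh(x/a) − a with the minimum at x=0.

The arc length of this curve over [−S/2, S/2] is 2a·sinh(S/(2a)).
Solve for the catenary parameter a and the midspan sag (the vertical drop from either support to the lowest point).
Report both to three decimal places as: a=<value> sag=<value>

seed: a₀ = √(S³/(24(L−S))) = √(133.737³/(24·65.060)) = 39.139450
iter 1: u=1.708468  f(a)=+1.018e+01  f'(a)=-4.402e+00  a ← 39.139450 − (+1.018e+01/-4.402e+00) = 41.452732
iter 2: u=1.613127  f(a)=+9.726e-01  f'(a)=-3.598e+00  a ← 41.452732 − (+9.726e-01/-3.598e+00) = 41.723062
iter 3: u=1.602675  f(a)=+1.094e-02  f'(a)=-3.517e+00  a ← 41.723062 − (+1.094e-02/-3.517e+00) = 41.726173
iter 4: u=1.602555  f(a)=+1.419e-06  f'(a)=-3.516e+00  a ← 41.726173 − (+1.419e-06/-3.516e+00) = 41.726173
iter 5: u=1.602555  f(a)=+0.000e+00  f'(a)=-3.516e+00  a ← 41.726173 − (+0.000e+00/-3.516e+00) = 41.726173
converged: |Δa| < 1e-12 after 5 iterations
sag = a·(cosh(S/(2a)) − 1) = 41.726173·(cosh(1.602555) − 1) = 66.075196
T_max/T_min = cosh(S/(2a)) = 2.583543

a=41.726 sag=66.075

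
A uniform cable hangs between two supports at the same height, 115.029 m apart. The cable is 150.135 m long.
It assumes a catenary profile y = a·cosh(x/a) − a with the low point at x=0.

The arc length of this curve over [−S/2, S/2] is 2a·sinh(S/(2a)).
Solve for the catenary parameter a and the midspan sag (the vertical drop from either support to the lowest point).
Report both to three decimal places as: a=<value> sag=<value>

a=44.326 sag=42.852

seed: a₀ = √(S³/(24(L−S))) = √(115.029³/(24·35.106)) = 42.502524
iter 1: u=1.353202  f(a)=+3.358e+00  f'(a)=-1.975e+00  a ← 42.502524 − (+3.358e+00/-1.975e+00) = 44.202845
iter 2: u=1.301149  f(a)=+2.120e-01  f'(a)=-1.733e+00  a ← 44.202845 − (+2.120e-01/-1.733e+00) = 44.325210
iter 3: u=1.297557  f(a)=+9.712e-04  f'(a)=-1.717e+00  a ← 44.325210 − (+9.712e-04/-1.717e+00) = 44.325776
iter 4: u=1.297541  f(a)=+2.059e-08  f'(a)=-1.717e+00  a ← 44.325776 − (+2.059e-08/-1.717e+00) = 44.325776
iter 5: u=1.297541  f(a)=+2.842e-14  f'(a)=-1.717e+00  a ← 44.325776 − (+2.842e-14/-1.717e+00) = 44.325776
converged: |Δa| < 1e-12 after 5 iterations
sag = a·(cosh(S/(2a)) − 1) = 44.325776·(cosh(1.297541) − 1) = 42.851652
T_max/T_min = cosh(S/(2a)) = 1.966743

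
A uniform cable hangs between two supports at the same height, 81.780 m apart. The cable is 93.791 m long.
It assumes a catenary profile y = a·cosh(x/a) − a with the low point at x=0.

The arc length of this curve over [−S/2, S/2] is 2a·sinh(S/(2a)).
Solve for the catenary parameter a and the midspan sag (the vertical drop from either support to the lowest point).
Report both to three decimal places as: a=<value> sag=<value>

seed: a₀ = √(S³/(24(L−S))) = √(81.780³/(24·12.011)) = 43.558755
iter 1: u=0.938732  f(a)=+5.405e-01  f'(a)=-6.016e-01  a ← 43.558755 − (+5.405e-01/-6.016e-01) = 44.457063
iter 2: u=0.919764  f(a)=+1.717e-02  f'(a)=-5.640e-01  a ← 44.457063 − (+1.717e-02/-5.640e-01) = 44.487511
iter 3: u=0.919134  f(a)=+1.859e-05  f'(a)=-5.627e-01  a ← 44.487511 − (+1.859e-05/-5.627e-01) = 44.487544
iter 4: u=0.919134  f(a)=+2.187e-11  f'(a)=-5.627e-01  a ← 44.487544 − (+2.187e-11/-5.627e-01) = 44.487544
converged: |Δa| < 1e-12 after 4 iterations
sag = a·(cosh(S/(2a)) − 1) = 44.487544·(cosh(0.919134) − 1) = 20.152455
T_max/T_min = cosh(S/(2a)) = 1.452991

a=44.488 sag=20.152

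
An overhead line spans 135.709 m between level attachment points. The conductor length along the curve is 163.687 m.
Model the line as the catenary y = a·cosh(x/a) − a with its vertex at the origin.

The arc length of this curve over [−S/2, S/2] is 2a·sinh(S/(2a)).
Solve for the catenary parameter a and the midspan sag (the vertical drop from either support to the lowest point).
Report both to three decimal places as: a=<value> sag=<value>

seed: a₀ = √(S³/(24(L−S))) = √(135.709³/(24·27.978)) = 61.009719
iter 1: u=1.112192  f(a)=+1.782e+00  f'(a)=-1.036e+00  a ← 61.009719 − (+1.782e+00/-1.036e+00) = 62.730458
iter 2: u=1.081683  f(a)=+7.818e-02  f'(a)=-9.467e-01  a ← 62.730458 − (+7.818e-02/-9.467e-01) = 62.813044
iter 3: u=1.080261  f(a)=+1.657e-04  f'(a)=-9.427e-01  a ← 62.813044 − (+1.657e-04/-9.427e-01) = 62.813220
iter 4: u=1.080258  f(a)=+7.483e-10  f'(a)=-9.427e-01  a ← 62.813220 − (+7.483e-10/-9.427e-01) = 62.813220
iter 5: u=1.080258  f(a)=-2.842e-14  f'(a)=-9.427e-01  a ← 62.813220 − (-2.842e-14/-9.427e-01) = 62.813220
converged: |Δa| < 1e-12 after 5 iterations
sag = a·(cosh(S/(2a)) − 1) = 62.813220·(cosh(1.080258) − 1) = 40.355860
T_max/T_min = cosh(S/(2a)) = 1.642474

a=62.813 sag=40.356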